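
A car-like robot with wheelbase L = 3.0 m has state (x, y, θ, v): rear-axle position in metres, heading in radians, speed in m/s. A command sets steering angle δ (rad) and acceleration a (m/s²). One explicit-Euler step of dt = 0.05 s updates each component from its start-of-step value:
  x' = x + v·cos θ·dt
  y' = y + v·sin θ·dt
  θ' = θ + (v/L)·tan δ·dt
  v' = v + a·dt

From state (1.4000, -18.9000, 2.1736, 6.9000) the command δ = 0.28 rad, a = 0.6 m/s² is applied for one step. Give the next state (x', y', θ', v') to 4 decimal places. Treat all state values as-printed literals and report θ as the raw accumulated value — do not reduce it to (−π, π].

x' = 1.4000 + 6.9000·cos(2.1736)·0.05 = 1.2044
y' = -18.9000 + 6.9000·sin(2.1736)·0.05 = -18.6158
θ' = 2.1736 + (6.9000/3.0)·tan(0.28)·0.05 = 2.2067
v' = 6.9000 + 0.6000·0.05 = 6.9300

(1.2044, -18.6158, 2.2067, 6.9300)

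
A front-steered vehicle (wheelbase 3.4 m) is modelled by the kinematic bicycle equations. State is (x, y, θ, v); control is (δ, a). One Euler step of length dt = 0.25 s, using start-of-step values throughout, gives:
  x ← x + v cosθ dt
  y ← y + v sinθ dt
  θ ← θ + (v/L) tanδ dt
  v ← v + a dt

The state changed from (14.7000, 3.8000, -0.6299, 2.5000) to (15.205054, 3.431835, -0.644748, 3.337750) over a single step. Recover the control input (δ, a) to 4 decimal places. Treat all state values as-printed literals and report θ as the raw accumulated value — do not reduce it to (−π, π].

δ = -0.0806, a = 3.3510

a = (v'−v)/dt = (0.837750)/0.25 = 3.3510
Δθ = θ'−θ = -0.014848;  (v·dt/L) = 2.5000·0.25/3.4 = 0.183824
tan δ = Δθ·L/(v·dt) = -0.080773  →  δ = -0.0806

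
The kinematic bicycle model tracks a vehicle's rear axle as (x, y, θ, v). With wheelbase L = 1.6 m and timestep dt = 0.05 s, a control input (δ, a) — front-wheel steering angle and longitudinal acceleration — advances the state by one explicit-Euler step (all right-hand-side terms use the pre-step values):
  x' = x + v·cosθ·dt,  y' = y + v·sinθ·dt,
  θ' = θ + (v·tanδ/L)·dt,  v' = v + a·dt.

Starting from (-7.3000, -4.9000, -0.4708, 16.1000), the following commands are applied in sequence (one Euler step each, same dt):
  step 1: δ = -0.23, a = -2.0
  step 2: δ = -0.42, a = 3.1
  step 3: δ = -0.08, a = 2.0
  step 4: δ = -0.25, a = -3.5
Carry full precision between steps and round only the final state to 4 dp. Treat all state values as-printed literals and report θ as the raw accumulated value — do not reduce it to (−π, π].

(-4.8264, -6.9073, -0.9821, 16.0800)

after step 1 (δ=-0.23, a=-2.0): (-6.582579, -5.265148, -0.588603, 16.000000)
after step 2 (δ=-0.42, a=3.1): (-5.917206, -5.709307, -0.811890, 16.155000)
after step 3 (δ=-0.08, a=2.0): (-5.361370, -6.295402, -0.852364, 16.255000)
after step 4 (δ=-0.25, a=-3.5): (-4.826413, -6.907271, -0.982069, 16.080000)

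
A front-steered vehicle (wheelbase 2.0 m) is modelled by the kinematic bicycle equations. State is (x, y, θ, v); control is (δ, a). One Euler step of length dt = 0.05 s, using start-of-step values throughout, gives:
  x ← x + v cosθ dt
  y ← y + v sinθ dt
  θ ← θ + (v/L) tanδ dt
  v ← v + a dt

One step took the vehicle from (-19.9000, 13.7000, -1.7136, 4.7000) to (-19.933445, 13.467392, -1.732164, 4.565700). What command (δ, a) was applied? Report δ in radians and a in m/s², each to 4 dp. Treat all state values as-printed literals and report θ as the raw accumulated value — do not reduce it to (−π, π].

a = (v'−v)/dt = (-0.134300)/0.05 = -2.6860
Δθ = θ'−θ = -0.018564;  (v·dt/L) = 4.7000·0.05/2.0 = 0.117500
tan δ = Δθ·L/(v·dt) = -0.157991  →  δ = -0.1567

δ = -0.1567, a = -2.6860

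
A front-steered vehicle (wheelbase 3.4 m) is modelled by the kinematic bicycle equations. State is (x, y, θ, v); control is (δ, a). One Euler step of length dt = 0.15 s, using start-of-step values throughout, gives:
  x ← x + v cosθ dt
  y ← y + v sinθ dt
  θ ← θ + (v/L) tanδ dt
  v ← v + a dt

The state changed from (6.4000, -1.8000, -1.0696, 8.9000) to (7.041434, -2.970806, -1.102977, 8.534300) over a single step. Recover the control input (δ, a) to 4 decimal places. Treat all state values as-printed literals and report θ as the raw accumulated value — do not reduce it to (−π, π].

a = (v'−v)/dt = (-0.365700)/0.15 = -2.4380
Δθ = θ'−θ = -0.033377;  (v·dt/L) = 8.9000·0.15/3.4 = 0.392647
tan δ = Δθ·L/(v·dt) = -0.085005  →  δ = -0.0848

δ = -0.0848, a = -2.4380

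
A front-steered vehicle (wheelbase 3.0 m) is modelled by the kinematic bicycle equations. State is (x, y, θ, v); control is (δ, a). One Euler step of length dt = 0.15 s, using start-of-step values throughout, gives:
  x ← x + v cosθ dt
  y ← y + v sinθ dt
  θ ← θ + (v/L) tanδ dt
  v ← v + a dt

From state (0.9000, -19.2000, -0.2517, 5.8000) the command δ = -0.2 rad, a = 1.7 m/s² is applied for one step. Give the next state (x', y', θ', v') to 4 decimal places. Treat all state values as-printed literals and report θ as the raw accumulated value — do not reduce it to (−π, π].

(1.7426, -19.4167, -0.3105, 6.0550)

x' = 0.9000 + 5.8000·cos(-0.2517)·0.15 = 1.7426
y' = -19.2000 + 5.8000·sin(-0.2517)·0.15 = -19.4167
θ' = -0.2517 + (5.8000/3.0)·tan(-0.2)·0.15 = -0.3105
v' = 5.8000 + 1.7000·0.15 = 6.0550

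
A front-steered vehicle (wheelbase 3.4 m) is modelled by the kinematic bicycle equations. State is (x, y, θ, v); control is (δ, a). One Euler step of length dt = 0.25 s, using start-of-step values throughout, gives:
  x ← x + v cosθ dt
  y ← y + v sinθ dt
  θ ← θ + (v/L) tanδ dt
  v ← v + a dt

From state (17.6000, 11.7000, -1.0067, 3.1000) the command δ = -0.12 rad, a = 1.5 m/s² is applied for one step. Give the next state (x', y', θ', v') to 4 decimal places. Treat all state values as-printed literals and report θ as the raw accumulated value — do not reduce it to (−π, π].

(18.0144, 11.0451, -1.0342, 3.4750)

x' = 17.6000 + 3.1000·cos(-1.0067)·0.25 = 18.0144
y' = 11.7000 + 3.1000·sin(-1.0067)·0.25 = 11.0451
θ' = -1.0067 + (3.1000/3.4)·tan(-0.12)·0.25 = -1.0342
v' = 3.1000 + 1.5000·0.25 = 3.4750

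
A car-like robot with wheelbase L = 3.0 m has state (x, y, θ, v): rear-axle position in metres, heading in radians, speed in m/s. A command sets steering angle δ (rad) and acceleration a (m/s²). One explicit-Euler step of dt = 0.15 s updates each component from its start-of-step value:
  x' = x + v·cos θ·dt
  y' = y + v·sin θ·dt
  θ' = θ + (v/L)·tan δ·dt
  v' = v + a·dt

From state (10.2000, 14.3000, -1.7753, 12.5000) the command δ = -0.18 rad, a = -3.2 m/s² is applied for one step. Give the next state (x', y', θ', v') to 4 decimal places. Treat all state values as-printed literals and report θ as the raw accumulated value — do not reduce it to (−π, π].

x' = 10.2000 + 12.5000·cos(-1.7753)·0.15 = 9.8192
y' = 14.3000 + 12.5000·sin(-1.7753)·0.15 = 12.4641
θ' = -1.7753 + (12.5000/3.0)·tan(-0.18)·0.15 = -1.8890
v' = 12.5000 − 3.2000·0.15 = 12.0200

(9.8192, 12.4641, -1.8890, 12.0200)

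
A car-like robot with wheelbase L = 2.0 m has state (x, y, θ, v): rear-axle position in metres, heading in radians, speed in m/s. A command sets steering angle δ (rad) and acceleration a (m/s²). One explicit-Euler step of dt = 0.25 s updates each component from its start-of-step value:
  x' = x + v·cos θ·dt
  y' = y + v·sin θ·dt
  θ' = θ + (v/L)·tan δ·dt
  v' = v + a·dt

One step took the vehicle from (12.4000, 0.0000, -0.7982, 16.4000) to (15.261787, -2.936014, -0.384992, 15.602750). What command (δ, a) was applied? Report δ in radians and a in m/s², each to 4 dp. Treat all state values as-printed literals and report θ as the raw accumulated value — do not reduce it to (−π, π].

δ = 0.1989, a = -3.1890

a = (v'−v)/dt = (-0.797250)/0.25 = -3.1890
Δθ = θ'−θ = 0.413208;  (v·dt/L) = 16.4000·0.25/2.0 = 2.050000
tan δ = Δθ·L/(v·dt) = 0.201565  →  δ = 0.1989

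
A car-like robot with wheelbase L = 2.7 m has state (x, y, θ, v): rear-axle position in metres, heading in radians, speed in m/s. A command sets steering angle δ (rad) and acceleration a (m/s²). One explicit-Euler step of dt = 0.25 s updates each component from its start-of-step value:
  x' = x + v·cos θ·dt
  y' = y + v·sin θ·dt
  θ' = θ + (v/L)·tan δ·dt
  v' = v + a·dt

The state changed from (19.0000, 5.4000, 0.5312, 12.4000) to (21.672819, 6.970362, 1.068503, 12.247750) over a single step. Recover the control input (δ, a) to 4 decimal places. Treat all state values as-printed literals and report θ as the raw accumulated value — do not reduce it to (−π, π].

δ = 0.4377, a = -0.6090

a = (v'−v)/dt = (-0.152250)/0.25 = -0.6090
Δθ = θ'−θ = 0.537303;  (v·dt/L) = 12.4000·0.25/2.7 = 1.148148
tan δ = Δθ·L/(v·dt) = 0.467974  →  δ = 0.4377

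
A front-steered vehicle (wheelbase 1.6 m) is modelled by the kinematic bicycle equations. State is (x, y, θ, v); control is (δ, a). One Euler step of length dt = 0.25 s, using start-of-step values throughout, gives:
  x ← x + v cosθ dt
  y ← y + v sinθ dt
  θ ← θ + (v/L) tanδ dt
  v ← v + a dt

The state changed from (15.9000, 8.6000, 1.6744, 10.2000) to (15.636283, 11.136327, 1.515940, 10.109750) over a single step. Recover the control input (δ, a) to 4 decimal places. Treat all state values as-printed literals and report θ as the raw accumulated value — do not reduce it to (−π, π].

δ = -0.0991, a = -0.3610

a = (v'−v)/dt = (-0.090250)/0.25 = -0.3610
Δθ = θ'−θ = -0.158460;  (v·dt/L) = 10.2000·0.25/1.6 = 1.593750
tan δ = Δθ·L/(v·dt) = -0.099426  →  δ = -0.0991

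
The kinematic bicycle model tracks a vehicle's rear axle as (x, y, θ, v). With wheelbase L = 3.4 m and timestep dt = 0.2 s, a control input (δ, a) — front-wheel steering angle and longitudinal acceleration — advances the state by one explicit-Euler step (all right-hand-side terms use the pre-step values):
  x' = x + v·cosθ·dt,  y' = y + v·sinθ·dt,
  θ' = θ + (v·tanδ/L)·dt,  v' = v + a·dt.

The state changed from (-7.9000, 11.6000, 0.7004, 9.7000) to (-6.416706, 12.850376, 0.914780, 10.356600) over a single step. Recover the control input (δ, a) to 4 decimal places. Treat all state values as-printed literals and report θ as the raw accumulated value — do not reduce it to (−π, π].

a = (v'−v)/dt = (0.656600)/0.2 = 3.2830
Δθ = θ'−θ = 0.214380;  (v·dt/L) = 9.7000·0.2/3.4 = 0.570588
tan δ = Δθ·L/(v·dt) = 0.375718  →  δ = 0.3594

δ = 0.3594, a = 3.2830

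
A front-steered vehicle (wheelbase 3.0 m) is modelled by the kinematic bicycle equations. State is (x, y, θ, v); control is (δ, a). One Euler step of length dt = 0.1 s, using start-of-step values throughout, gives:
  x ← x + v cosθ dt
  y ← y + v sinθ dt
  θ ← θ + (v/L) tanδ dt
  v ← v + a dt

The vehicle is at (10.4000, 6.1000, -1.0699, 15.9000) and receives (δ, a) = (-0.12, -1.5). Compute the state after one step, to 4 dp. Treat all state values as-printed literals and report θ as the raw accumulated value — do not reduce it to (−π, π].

(11.1635, 4.7053, -1.1338, 15.7500)

x' = 10.4000 + 15.9000·cos(-1.0699)·0.1 = 11.1635
y' = 6.1000 + 15.9000·sin(-1.0699)·0.1 = 4.7053
θ' = -1.0699 + (15.9000/3.0)·tan(-0.12)·0.1 = -1.1338
v' = 15.9000 − 1.5000·0.1 = 15.7500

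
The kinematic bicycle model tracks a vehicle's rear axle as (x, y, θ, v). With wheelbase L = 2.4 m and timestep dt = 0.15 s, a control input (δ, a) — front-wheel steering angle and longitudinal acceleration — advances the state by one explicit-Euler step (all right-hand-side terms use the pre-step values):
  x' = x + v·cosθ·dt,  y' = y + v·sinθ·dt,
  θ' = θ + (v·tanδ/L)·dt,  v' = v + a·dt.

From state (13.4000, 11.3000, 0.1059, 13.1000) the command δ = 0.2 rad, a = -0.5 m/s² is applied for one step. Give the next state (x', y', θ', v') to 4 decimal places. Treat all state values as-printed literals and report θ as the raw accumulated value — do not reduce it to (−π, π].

(15.3540, 11.5077, 0.2719, 13.0250)

x' = 13.4000 + 13.1000·cos(0.1059)·0.15 = 15.3540
y' = 11.3000 + 13.1000·sin(0.1059)·0.15 = 11.5077
θ' = 0.1059 + (13.1000/2.4)·tan(0.2)·0.15 = 0.2719
v' = 13.1000 − 0.5000·0.15 = 13.0250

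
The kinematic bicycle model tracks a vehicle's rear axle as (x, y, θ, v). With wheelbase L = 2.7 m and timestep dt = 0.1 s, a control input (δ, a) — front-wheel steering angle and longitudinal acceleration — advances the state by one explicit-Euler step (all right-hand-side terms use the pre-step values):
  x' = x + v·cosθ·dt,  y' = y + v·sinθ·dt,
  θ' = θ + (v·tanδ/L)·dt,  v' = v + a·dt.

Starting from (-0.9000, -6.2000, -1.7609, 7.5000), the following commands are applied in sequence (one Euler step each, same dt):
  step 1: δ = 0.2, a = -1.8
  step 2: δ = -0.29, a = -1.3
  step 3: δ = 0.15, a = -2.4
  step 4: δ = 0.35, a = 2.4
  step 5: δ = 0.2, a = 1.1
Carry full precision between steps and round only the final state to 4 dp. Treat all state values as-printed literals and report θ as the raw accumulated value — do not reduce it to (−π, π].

after step 1 (δ=0.2, a=-1.8): (-1.041721, -6.936488, -1.704592, 7.320000)
after step 2 (δ=-0.29, a=-1.3): (-1.139367, -7.661946, -1.785495, 7.190000)
after step 3 (δ=0.15, a=-2.4): (-1.292552, -8.364439, -1.745248, 6.950000)
after step 4 (δ=0.35, a=2.4): (-1.413181, -9.048890, -1.651287, 7.190000)
after step 5 (δ=0.2, a=1.1): (-1.470992, -9.765562, -1.597306, 7.300000)

(-1.4710, -9.7656, -1.5973, 7.3000)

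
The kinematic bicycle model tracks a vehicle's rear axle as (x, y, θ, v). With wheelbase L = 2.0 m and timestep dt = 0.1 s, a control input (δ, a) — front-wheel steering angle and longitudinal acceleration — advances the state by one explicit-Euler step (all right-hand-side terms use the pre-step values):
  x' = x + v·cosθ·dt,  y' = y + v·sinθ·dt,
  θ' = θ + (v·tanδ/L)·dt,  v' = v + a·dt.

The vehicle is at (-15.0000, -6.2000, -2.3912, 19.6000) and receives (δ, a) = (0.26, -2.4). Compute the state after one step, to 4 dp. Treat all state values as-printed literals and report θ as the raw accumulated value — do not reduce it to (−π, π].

x' = -15.0000 + 19.6000·cos(-2.3912)·0.1 = -16.4336
y' = -6.2000 + 19.6000·sin(-2.3912)·0.1 = -7.5366
θ' = -2.3912 + (19.6000/2.0)·tan(0.26)·0.1 = -2.1305
v' = 19.6000 − 2.4000·0.1 = 19.3600

(-16.4336, -7.5366, -2.1305, 19.3600)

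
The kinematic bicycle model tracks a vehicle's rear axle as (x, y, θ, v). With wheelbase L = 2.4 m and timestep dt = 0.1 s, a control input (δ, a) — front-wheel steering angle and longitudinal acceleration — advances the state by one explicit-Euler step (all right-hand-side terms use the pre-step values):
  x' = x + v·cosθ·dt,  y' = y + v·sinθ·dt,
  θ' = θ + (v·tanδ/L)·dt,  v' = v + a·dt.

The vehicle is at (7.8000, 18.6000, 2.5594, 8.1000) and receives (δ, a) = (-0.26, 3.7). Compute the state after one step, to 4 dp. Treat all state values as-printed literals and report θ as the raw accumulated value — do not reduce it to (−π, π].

(7.1234, 19.0454, 2.4696, 8.4700)

x' = 7.8000 + 8.1000·cos(2.5594)·0.1 = 7.1234
y' = 18.6000 + 8.1000·sin(2.5594)·0.1 = 19.0454
θ' = 2.5594 + (8.1000/2.4)·tan(-0.26)·0.1 = 2.4696
v' = 8.1000 + 3.7000·0.1 = 8.4700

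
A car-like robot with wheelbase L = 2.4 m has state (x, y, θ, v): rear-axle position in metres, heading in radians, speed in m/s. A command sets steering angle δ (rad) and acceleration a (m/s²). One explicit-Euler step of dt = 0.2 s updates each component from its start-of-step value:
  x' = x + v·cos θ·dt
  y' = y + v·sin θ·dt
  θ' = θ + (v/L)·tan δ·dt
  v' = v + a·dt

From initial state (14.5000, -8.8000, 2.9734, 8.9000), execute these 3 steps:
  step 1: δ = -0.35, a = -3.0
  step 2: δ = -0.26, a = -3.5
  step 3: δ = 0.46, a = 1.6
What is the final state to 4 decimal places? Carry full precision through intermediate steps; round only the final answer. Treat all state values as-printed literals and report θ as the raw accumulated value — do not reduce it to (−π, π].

(10.0080, -6.9098, 2.8325, 7.9200)

after step 1 (δ=-0.35, a=-3.0): (12.745118, -8.502027, 2.702671, 8.300000)
after step 2 (δ=-0.26, a=-3.5): (11.242469, -7.796586, 2.518672, 7.600000)
after step 3 (δ=0.46, a=1.6): (10.007958, -6.909804, 2.832457, 7.920000)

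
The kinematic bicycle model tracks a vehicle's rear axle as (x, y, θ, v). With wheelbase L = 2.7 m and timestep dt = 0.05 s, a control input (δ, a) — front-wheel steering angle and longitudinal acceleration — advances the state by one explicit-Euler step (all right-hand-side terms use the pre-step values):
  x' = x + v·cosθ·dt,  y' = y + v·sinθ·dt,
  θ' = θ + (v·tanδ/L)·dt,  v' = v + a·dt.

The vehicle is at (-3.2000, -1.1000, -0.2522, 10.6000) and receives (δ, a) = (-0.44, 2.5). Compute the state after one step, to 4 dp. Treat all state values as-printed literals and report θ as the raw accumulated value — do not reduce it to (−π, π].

x' = -3.2000 + 10.6000·cos(-0.2522)·0.05 = -2.6868
y' = -1.1000 + 10.6000·sin(-0.2522)·0.05 = -1.2323
θ' = -0.2522 + (10.6000/2.7)·tan(-0.44)·0.05 = -0.3446
v' = 10.6000 + 2.5000·0.05 = 10.7250

(-2.6868, -1.2323, -0.3446, 10.7250)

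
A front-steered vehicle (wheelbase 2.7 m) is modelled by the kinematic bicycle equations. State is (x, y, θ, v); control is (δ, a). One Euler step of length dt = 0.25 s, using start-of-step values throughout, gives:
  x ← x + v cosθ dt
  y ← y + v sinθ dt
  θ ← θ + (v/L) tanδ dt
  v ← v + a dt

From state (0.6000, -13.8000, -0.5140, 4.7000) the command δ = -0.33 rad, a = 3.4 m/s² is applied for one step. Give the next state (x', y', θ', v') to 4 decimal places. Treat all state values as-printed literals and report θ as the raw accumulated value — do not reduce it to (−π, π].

x' = 0.6000 + 4.7000·cos(-0.5140)·0.25 = 1.6232
y' = -13.8000 + 4.7000·sin(-0.5140)·0.25 = -14.3777
θ' = -0.5140 + (4.7000/2.7)·tan(-0.33)·0.25 = -0.6631
v' = 4.7000 + 3.4000·0.25 = 5.5500

(1.6232, -14.3777, -0.6631, 5.5500)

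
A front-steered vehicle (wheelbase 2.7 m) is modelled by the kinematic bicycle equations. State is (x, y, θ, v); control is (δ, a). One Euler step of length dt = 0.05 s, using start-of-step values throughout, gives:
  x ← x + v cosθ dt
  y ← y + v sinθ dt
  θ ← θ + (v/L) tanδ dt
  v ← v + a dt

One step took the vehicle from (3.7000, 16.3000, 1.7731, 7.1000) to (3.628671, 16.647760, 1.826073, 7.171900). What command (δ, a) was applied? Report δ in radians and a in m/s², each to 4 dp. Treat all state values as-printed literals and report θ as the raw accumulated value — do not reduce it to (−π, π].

a = (v'−v)/dt = (0.071900)/0.05 = 1.4380
Δθ = θ'−θ = 0.052973;  (v·dt/L) = 7.1000·0.05/2.7 = 0.131481
tan δ = Δθ·L/(v·dt) = 0.402893  →  δ = 0.3830

δ = 0.3830, a = 1.4380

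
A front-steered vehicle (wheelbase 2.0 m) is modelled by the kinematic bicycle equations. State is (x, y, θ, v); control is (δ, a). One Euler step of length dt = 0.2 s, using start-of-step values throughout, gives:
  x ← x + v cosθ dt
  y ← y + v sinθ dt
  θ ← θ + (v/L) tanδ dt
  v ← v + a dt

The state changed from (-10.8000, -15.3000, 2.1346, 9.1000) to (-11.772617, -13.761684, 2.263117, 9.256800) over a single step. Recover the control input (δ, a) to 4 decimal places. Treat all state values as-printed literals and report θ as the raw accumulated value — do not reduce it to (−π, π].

δ = 0.1403, a = 0.7840

a = (v'−v)/dt = (0.156800)/0.2 = 0.7840
Δθ = θ'−θ = 0.128517;  (v·dt/L) = 9.1000·0.2/2.0 = 0.910000
tan δ = Δθ·L/(v·dt) = 0.141227  →  δ = 0.1403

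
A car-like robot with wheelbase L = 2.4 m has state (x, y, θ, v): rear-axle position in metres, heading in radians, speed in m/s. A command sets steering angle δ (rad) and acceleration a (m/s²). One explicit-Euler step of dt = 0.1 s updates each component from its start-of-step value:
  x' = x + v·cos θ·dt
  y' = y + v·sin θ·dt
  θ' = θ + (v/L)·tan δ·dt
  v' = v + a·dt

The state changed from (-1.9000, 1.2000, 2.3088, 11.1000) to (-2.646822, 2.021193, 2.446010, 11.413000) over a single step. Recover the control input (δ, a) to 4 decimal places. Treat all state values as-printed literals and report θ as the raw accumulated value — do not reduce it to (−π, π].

a = (v'−v)/dt = (0.313000)/0.1 = 3.1300
Δθ = θ'−θ = 0.137210;  (v·dt/L) = 11.1000·0.1/2.4 = 0.462500
tan δ = Δθ·L/(v·dt) = 0.296670  →  δ = 0.2884

δ = 0.2884, a = 3.1300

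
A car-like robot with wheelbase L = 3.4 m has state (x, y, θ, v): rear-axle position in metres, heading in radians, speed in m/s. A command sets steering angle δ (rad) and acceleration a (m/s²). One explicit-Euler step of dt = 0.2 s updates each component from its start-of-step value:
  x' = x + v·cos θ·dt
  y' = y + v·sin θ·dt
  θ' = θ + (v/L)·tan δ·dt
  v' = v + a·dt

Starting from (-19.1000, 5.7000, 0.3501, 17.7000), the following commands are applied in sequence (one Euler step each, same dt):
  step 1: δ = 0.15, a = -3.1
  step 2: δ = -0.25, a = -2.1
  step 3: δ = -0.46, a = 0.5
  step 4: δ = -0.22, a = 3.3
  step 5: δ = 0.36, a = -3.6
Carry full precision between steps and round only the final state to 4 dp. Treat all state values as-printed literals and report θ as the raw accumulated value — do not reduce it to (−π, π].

after step 1 (δ=0.15, a=-3.1): (-15.774742, 6.914191, 0.507458, 17.080000)
after step 2 (δ=-0.25, a=-2.1): (-12.789218, 8.574222, 0.250915, 16.660000)
after step 3 (δ=-0.46, a=0.5): (-9.561557, 9.401525, -0.234625, 16.760000)
after step 4 (δ=-0.22, a=3.3): (-6.301397, 8.622258, -0.455087, 17.420000)
after step 5 (δ=0.36, a=-3.6): (-3.171989, 7.090898, -0.069385, 16.700000)

(-3.1720, 7.0909, -0.0694, 16.7000)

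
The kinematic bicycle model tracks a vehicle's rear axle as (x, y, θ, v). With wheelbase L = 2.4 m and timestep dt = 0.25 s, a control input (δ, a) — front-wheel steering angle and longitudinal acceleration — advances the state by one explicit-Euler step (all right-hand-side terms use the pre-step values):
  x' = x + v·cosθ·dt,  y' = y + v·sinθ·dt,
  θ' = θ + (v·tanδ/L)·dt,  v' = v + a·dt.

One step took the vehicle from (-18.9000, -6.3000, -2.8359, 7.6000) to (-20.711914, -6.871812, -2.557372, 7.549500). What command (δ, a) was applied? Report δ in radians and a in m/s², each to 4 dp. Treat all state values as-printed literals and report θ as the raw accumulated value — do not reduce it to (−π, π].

δ = 0.3383, a = -0.2020

a = (v'−v)/dt = (-0.050500)/0.25 = -0.2020
Δθ = θ'−θ = 0.278528;  (v·dt/L) = 7.6000·0.25/2.4 = 0.791667
tan δ = Δθ·L/(v·dt) = 0.351825  →  δ = 0.3383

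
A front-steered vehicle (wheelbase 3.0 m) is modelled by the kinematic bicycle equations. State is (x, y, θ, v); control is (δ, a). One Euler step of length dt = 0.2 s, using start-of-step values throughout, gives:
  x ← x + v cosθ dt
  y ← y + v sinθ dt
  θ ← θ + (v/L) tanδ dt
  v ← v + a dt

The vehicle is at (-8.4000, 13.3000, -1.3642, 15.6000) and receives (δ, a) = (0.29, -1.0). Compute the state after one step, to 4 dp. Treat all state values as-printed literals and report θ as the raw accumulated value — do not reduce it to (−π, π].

(-7.7600, 10.2463, -1.0539, 15.4000)

x' = -8.4000 + 15.6000·cos(-1.3642)·0.2 = -7.7600
y' = 13.3000 + 15.6000·sin(-1.3642)·0.2 = 10.2463
θ' = -1.3642 + (15.6000/3.0)·tan(0.29)·0.2 = -1.0539
v' = 15.6000 − 1.0000·0.2 = 15.4000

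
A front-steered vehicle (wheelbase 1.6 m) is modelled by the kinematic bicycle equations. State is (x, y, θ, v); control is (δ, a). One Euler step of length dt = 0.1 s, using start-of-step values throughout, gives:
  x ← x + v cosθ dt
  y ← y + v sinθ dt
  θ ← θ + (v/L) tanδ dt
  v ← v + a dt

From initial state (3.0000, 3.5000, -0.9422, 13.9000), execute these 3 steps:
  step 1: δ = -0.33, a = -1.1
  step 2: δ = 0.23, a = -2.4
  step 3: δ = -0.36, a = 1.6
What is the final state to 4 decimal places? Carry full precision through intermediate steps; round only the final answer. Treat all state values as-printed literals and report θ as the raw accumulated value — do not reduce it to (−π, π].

(4.9538, -0.0956, -1.3567, 13.7100)

after step 1 (δ=-0.33, a=-1.1): (3.817334, 2.375693, -1.239768, 13.790000)
after step 2 (δ=0.23, a=-2.4): (4.265530, 1.071561, -1.037966, 13.550000)
after step 3 (δ=-0.36, a=1.6): (4.953834, -0.095599, -1.356732, 13.710000)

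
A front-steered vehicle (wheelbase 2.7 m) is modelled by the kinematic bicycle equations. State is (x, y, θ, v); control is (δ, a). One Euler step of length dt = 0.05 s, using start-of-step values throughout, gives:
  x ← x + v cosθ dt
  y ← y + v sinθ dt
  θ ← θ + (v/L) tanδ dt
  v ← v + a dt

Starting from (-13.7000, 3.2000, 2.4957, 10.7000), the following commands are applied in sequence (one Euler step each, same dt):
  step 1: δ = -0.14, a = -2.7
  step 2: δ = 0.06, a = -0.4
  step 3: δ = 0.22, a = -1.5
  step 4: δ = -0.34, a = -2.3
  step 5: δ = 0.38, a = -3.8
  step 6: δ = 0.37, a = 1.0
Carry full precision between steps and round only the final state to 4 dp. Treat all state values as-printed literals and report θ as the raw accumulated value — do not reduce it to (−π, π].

after step 1 (δ=-0.14, a=-2.7): (-14.127231, 3.522023, 2.467777, 10.565000)
after step 2 (δ=0.06, a=-0.4): (-14.540030, 3.851636, 2.479530, 10.545000)
after step 3 (δ=0.22, a=-1.5): (-14.955886, 4.175761, 2.523197, 10.470000)
after step 4 (δ=-0.34, a=-2.3): (-15.382439, 4.479248, 2.454612, 10.355000)
after step 5 (δ=0.38, a=-3.8): (-15.782744, 4.807608, 2.531203, 10.165000)
after step 6 (δ=0.37, a=1.0): (-16.199217, 5.098931, 2.604215, 10.215000)

(-16.1992, 5.0989, 2.6042, 10.2150)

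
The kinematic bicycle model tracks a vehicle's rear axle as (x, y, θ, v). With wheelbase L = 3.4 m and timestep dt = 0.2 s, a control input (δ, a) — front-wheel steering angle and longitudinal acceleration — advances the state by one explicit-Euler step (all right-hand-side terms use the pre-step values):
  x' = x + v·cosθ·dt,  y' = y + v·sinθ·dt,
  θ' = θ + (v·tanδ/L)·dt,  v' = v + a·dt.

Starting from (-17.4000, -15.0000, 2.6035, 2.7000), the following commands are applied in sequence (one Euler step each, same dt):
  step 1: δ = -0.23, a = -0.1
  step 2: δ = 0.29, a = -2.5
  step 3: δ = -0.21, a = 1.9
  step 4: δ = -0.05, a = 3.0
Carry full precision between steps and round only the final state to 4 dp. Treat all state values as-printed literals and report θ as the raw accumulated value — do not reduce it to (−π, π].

after step 1 (δ=-0.23, a=-0.1): (-17.863691, -14.723250, 2.566313, 2.680000)
after step 2 (δ=0.29, a=-2.5): (-18.313417, -14.431629, 2.613356, 2.180000)
after step 3 (δ=-0.21, a=1.9): (-18.689989, -14.211880, 2.586024, 2.560000)
after step 4 (δ=-0.05, a=3.0): (-19.124984, -13.941838, 2.578488, 3.160000)

(-19.1250, -13.9418, 2.5785, 3.1600)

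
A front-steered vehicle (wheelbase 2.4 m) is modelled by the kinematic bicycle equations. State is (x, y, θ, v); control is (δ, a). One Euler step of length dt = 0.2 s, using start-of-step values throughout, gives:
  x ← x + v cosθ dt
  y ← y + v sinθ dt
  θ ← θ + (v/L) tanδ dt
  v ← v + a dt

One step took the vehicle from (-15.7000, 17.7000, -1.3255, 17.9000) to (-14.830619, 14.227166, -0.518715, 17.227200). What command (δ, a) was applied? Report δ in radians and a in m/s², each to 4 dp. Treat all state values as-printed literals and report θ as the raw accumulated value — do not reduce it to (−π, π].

a = (v'−v)/dt = (-0.672800)/0.2 = -3.3640
Δθ = θ'−θ = 0.806785;  (v·dt/L) = 17.9000·0.2/2.4 = 1.491667
tan δ = Δθ·L/(v·dt) = 0.540861  →  δ = 0.4958

δ = 0.4958, a = -3.3640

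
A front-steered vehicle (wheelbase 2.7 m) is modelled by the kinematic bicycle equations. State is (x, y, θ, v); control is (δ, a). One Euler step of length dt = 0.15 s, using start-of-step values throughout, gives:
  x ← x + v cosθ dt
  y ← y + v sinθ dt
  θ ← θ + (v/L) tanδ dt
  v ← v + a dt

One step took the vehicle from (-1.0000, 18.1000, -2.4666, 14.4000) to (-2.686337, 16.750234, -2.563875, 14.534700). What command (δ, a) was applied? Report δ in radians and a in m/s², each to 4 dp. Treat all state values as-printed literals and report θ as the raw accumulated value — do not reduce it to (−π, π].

δ = -0.1210, a = 0.8980

a = (v'−v)/dt = (0.134700)/0.15 = 0.8980
Δθ = θ'−θ = -0.097275;  (v·dt/L) = 14.4000·0.15/2.7 = 0.800000
tan δ = Δθ·L/(v·dt) = -0.121594  →  δ = -0.1210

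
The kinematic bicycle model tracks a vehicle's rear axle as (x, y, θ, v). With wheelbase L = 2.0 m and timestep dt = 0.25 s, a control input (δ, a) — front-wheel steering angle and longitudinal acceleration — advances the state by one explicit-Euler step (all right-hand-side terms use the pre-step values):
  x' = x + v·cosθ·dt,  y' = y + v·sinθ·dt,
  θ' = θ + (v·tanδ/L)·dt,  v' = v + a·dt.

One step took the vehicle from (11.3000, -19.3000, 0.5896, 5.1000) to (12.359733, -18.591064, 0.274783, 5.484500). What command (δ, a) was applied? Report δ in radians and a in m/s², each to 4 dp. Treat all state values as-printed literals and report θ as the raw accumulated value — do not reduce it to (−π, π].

δ = -0.4587, a = 1.5380

a = (v'−v)/dt = (0.384500)/0.25 = 1.5380
Δθ = θ'−θ = -0.314817;  (v·dt/L) = 5.1000·0.25/2.0 = 0.637500
tan δ = Δθ·L/(v·dt) = -0.493831  →  δ = -0.4587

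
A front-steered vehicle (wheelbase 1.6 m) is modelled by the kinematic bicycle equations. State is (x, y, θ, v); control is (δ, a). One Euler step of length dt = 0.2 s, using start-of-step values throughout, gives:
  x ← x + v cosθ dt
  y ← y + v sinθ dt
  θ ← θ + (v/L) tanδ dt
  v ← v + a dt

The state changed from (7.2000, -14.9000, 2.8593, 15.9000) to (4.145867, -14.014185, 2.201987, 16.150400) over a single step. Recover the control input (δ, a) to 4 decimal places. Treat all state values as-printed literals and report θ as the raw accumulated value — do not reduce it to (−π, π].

δ = -0.3194, a = 1.2520

a = (v'−v)/dt = (0.250400)/0.2 = 1.2520
Δθ = θ'−θ = -0.657313;  (v·dt/L) = 15.9000·0.2/1.6 = 1.987500
tan δ = Δθ·L/(v·dt) = -0.330724  →  δ = -0.3194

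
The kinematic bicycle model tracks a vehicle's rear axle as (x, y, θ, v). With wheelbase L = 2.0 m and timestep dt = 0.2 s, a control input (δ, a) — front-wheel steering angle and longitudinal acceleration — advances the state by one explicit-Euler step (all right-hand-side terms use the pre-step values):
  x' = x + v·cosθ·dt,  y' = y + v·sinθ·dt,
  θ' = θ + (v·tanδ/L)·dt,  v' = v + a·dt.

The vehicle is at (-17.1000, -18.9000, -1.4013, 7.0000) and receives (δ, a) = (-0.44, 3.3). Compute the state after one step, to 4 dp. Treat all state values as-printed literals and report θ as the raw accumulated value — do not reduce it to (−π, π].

x' = -17.1000 + 7.0000·cos(-1.4013)·0.2 = -16.8638
y' = -18.9000 + 7.0000·sin(-1.4013)·0.2 = -20.2799
θ' = -1.4013 + (7.0000/2.0)·tan(-0.44)·0.2 = -1.7308
v' = 7.0000 + 3.3000·0.2 = 7.6600

(-16.8638, -20.2799, -1.7308, 7.6600)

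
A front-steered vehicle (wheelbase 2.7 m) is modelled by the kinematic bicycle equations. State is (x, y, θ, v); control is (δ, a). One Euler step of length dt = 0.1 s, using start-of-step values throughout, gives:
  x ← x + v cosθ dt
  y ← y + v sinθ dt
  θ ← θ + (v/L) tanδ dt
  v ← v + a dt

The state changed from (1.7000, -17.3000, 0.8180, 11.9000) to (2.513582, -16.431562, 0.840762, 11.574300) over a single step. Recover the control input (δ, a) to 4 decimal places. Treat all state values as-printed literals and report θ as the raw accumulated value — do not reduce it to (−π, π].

δ = 0.0516, a = -3.2570

a = (v'−v)/dt = (-0.325700)/0.1 = -3.2570
Δθ = θ'−θ = 0.022762;  (v·dt/L) = 11.9000·0.1/2.7 = 0.440741
tan δ = Δθ·L/(v·dt) = 0.051645  →  δ = 0.0516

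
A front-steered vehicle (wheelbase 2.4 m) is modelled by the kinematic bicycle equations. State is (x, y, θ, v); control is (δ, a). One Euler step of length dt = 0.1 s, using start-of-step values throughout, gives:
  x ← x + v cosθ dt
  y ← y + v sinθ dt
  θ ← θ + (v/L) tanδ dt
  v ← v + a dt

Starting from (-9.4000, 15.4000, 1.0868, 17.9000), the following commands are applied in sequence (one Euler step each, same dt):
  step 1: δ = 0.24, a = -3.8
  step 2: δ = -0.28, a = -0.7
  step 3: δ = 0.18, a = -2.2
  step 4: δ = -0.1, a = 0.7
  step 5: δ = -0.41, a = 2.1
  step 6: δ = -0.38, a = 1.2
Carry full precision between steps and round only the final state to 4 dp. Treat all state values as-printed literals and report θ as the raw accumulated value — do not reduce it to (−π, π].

after step 1 (δ=0.24, a=-3.8): (-8.567077, 16.984405, 1.269318, 17.520000)
after step 2 (δ=-0.28, a=-0.7): (-8.046851, 18.657387, 1.059403, 17.450000)
after step 3 (δ=0.18, a=-2.2): (-7.192861, 20.179138, 1.191710, 17.230000)
after step 4 (δ=-0.1, a=0.7): (-6.555228, 21.779811, 1.119678, 17.300000)
after step 5 (δ=-0.41, a=2.1): (-5.800996, 23.336742, 0.806382, 17.510000)
after step 6 (δ=-0.38, a=1.2): (-4.589104, 24.600592, 0.514977, 17.630000)

(-4.5891, 24.6006, 0.5150, 17.6300)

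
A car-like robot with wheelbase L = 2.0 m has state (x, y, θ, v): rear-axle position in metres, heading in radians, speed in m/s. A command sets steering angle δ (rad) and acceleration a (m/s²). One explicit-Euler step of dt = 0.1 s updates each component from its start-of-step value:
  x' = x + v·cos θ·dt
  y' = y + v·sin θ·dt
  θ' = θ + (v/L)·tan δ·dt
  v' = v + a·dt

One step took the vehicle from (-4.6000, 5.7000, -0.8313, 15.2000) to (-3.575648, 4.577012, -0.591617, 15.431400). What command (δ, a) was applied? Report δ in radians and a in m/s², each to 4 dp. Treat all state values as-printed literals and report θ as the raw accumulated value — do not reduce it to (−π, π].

a = (v'−v)/dt = (0.231400)/0.1 = 2.3140
Δθ = θ'−θ = 0.239683;  (v·dt/L) = 15.2000·0.1/2.0 = 0.760000
tan δ = Δθ·L/(v·dt) = 0.315372  →  δ = 0.3055

δ = 0.3055, a = 2.3140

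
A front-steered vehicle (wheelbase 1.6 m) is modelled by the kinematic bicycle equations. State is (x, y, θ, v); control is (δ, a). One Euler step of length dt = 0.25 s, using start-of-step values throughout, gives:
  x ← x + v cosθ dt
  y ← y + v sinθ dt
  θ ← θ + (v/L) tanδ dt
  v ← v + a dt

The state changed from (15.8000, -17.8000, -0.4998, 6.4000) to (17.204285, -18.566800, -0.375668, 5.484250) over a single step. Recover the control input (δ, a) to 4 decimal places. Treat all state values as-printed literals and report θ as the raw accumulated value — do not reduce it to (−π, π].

δ = 0.1235, a = -3.6630

a = (v'−v)/dt = (-0.915750)/0.25 = -3.6630
Δθ = θ'−θ = 0.124132;  (v·dt/L) = 6.4000·0.25/1.6 = 1.000000
tan δ = Δθ·L/(v·dt) = 0.124132  →  δ = 0.1235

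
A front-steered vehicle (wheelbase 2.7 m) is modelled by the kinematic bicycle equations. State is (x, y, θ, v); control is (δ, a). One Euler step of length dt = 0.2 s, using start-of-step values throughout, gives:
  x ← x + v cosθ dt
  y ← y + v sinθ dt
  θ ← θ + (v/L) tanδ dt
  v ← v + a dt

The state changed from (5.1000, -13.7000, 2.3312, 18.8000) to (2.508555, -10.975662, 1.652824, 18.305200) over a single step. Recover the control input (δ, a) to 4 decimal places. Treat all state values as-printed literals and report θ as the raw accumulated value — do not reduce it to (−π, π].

δ = -0.4533, a = -2.4740

a = (v'−v)/dt = (-0.494800)/0.2 = -2.4740
Δθ = θ'−θ = -0.678376;  (v·dt/L) = 18.8000·0.2/2.7 = 1.392593
tan δ = Δθ·L/(v·dt) = -0.487132  →  δ = -0.4533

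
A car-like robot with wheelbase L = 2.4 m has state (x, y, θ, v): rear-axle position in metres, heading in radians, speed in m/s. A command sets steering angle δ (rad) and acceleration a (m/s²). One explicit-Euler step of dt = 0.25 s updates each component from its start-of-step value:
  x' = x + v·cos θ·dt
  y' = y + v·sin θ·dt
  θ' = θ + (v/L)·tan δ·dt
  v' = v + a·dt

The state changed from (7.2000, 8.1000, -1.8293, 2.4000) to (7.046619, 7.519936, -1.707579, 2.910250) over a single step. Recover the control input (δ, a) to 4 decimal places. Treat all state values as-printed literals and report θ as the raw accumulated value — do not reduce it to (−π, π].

δ = 0.4531, a = 2.0410

a = (v'−v)/dt = (0.510250)/0.25 = 2.0410
Δθ = θ'−θ = 0.121721;  (v·dt/L) = 2.4000·0.25/2.4 = 0.250000
tan δ = Δθ·L/(v·dt) = 0.486884  →  δ = 0.4531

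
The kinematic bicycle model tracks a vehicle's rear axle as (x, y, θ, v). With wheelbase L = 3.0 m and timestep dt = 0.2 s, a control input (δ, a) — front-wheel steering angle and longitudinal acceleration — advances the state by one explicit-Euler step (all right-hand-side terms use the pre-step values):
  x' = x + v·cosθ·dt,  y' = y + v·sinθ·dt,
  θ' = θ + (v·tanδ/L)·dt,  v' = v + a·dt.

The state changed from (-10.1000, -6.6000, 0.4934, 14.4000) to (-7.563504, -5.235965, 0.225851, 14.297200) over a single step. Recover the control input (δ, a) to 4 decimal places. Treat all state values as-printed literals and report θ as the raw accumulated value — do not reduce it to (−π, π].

δ = -0.2718, a = -0.5140

a = (v'−v)/dt = (-0.102800)/0.2 = -0.5140
Δθ = θ'−θ = -0.267549;  (v·dt/L) = 14.4000·0.2/3.0 = 0.960000
tan δ = Δθ·L/(v·dt) = -0.278697  →  δ = -0.2718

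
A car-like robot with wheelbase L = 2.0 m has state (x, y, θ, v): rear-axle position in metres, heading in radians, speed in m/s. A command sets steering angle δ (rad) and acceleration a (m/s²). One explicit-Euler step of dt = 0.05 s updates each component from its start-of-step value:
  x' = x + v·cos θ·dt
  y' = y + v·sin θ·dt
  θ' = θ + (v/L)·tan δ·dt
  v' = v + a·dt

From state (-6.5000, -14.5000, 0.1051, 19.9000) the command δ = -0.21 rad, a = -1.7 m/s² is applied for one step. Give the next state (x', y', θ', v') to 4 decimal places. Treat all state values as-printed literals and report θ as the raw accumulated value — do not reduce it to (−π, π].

(-5.5105, -14.3956, -0.0009, 19.8150)

x' = -6.5000 + 19.9000·cos(0.1051)·0.05 = -5.5105
y' = -14.5000 + 19.9000·sin(0.1051)·0.05 = -14.3956
θ' = 0.1051 + (19.9000/2.0)·tan(-0.21)·0.05 = -0.0009
v' = 19.9000 − 1.7000·0.05 = 19.8150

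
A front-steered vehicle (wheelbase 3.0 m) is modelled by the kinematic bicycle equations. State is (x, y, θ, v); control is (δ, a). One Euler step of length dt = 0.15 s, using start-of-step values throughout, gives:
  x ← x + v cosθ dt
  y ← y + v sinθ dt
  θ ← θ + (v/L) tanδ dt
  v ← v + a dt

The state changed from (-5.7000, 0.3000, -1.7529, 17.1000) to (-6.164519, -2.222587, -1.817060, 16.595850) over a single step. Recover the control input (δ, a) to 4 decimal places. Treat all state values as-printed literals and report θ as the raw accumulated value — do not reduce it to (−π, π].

δ = -0.0749, a = -3.3610

a = (v'−v)/dt = (-0.504150)/0.15 = -3.3610
Δθ = θ'−θ = -0.064160;  (v·dt/L) = 17.1000·0.15/3.0 = 0.855000
tan δ = Δθ·L/(v·dt) = -0.075041  →  δ = -0.0749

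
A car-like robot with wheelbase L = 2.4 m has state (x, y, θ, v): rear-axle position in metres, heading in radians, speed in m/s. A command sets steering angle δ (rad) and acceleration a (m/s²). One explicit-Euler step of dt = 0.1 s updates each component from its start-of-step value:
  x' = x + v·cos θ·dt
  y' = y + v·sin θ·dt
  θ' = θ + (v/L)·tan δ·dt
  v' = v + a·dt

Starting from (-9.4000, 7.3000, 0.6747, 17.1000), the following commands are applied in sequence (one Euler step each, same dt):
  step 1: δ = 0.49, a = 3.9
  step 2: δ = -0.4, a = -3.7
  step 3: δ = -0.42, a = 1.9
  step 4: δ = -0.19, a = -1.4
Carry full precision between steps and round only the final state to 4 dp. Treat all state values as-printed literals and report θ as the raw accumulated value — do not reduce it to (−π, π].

after step 1 (δ=0.49, a=3.9): (-8.064671, 8.368174, 1.054739, 17.490000)
after step 2 (δ=-0.4, a=-3.7): (-7.201618, 9.889404, 0.746628, 17.120000)
after step 3 (δ=-0.42, a=1.9): (-5.945040, 11.052140, 0.428073, 17.310000)
after step 4 (δ=-0.19, a=-1.4): (-4.370233, 11.770711, 0.289363, 17.170000)

(-4.3702, 11.7707, 0.2894, 17.1700)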